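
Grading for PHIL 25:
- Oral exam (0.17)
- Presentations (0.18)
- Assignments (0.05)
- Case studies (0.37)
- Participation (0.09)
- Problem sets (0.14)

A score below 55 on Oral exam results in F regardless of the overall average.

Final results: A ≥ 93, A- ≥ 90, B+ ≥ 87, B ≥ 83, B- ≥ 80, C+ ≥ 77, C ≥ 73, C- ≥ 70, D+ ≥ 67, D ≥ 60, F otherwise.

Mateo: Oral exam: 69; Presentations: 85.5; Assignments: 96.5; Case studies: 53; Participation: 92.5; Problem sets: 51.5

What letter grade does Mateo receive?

Oral exam score 69 ≥ 55: minimum met.
Weighted total:
  Oral exam 69 × 0.17 = 11.73
  Presentations 85.5 × 0.18 = 15.39
  Assignments 96.5 × 0.05 = 4.825
  Case studies 53 × 0.37 = 19.61
  Participation 92.5 × 0.09 = 8.325
  Problem sets 51.5 × 0.14 = 7.21
Sum = 67.09
67.09 is ≥ 67 and < 70 → D+

D+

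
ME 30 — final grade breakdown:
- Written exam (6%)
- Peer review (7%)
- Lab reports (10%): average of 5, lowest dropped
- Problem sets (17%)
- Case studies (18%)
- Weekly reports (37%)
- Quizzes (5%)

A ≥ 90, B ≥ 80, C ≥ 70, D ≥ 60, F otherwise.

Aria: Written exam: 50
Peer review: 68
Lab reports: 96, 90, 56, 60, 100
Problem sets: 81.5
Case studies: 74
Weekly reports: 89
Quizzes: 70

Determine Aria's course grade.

B

Lab reports: drop 56 → average of remaining 4 = 346/4 = 86.5
Weighted total:
  Written exam 50 × 0.06 = 3
  Peer review 68 × 0.07 = 4.76
  Lab reports 86.5 × 0.1 = 8.65
  Problem sets 81.5 × 0.17 = 13.855
  Case studies 74 × 0.18 = 13.32
  Weekly reports 89 × 0.37 = 32.93
  Quizzes 70 × 0.05 = 3.5
Sum = 80.015
80.015 is ≥ 80 and < 90 → B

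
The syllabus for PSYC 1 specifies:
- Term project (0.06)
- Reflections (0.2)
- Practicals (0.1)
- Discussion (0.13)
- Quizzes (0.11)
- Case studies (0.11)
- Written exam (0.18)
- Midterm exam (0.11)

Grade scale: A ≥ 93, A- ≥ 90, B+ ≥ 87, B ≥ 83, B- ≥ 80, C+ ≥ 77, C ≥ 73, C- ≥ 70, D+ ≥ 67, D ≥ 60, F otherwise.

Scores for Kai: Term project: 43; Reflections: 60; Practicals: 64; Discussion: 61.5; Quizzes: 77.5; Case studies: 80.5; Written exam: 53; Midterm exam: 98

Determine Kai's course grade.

D

Weighted total:
  Term project 43 × 0.06 = 2.58
  Reflections 60 × 0.2 = 12
  Practicals 64 × 0.1 = 6.4
  Discussion 61.5 × 0.13 = 7.995
  Quizzes 77.5 × 0.11 = 8.525
  Case studies 80.5 × 0.11 = 8.855
  Written exam 53 × 0.18 = 9.54
  Midterm exam 98 × 0.11 = 10.78
Sum = 66.675
66.675 is ≥ 60 and < 67 → D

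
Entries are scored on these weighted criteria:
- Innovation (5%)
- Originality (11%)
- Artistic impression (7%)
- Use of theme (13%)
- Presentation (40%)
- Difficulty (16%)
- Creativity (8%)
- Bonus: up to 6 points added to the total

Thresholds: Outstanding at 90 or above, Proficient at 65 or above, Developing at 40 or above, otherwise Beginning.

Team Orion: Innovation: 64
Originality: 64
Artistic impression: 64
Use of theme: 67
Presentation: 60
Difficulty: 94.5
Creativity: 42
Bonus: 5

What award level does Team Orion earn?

Proficient

Weighted total:
  Innovation 64 × 0.05 = 3.2
  Originality 64 × 0.11 = 7.04
  Artistic impression 64 × 0.07 = 4.48
  Use of theme 67 × 0.13 = 8.71
  Presentation 60 × 0.4 = 24
  Difficulty 94.5 × 0.16 = 15.12
  Creativity 42 × 0.08 = 3.36
Sum = 65.91
Bonus: 65.91 + 5 = 70.91
70.91 is ≥ 65 and < 90 → Proficient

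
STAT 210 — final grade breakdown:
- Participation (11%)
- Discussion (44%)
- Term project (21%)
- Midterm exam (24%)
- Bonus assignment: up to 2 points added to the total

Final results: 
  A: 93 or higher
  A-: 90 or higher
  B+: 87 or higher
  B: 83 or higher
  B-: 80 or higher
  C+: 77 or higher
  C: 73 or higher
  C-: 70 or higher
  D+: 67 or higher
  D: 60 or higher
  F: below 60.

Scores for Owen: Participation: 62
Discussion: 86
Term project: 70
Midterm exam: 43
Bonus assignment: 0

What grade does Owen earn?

Weighted total:
  Participation 62 × 0.11 = 6.82
  Discussion 86 × 0.44 = 37.84
  Term project 70 × 0.21 = 14.7
  Midterm exam 43 × 0.24 = 10.32
Sum = 69.68
Bonus assignment: 69.68 + 0 = 69.68
69.68 is ≥ 67 and < 70 → D+

D+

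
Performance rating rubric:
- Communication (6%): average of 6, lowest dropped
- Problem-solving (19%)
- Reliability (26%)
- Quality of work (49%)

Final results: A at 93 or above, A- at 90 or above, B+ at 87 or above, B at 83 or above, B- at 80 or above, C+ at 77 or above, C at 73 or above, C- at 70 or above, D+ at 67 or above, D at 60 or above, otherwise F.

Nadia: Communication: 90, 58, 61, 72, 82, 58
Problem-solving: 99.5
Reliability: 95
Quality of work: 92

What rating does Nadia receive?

Communication: drop 58 → average of remaining 5 = 363/5 = 72.6
Weighted total:
  Communication 72.6 × 0.06 = 4.356
  Problem-solving 99.5 × 0.19 = 18.905
  Reliability 95 × 0.26 = 24.7
  Quality of work 92 × 0.49 = 45.08
Sum = 93.041
93.041 ≥ 93 → A

A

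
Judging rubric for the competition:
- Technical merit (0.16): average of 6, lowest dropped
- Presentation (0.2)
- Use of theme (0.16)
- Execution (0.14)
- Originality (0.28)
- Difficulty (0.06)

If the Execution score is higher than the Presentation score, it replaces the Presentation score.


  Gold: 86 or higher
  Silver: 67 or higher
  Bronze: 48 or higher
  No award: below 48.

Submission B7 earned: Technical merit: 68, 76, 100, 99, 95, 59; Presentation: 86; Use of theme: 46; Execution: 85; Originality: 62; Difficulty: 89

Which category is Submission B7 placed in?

Silver

Technical merit: drop 59 → average of remaining 5 = 438/5 = 87.6
Execution (85) ≤ Presentation (86), so Presentation stays at 86.
Weighted total:
  Technical merit 87.6 × 0.16 = 14.016
  Presentation 86 × 0.2 = 17.2
  Use of theme 46 × 0.16 = 7.36
  Execution 85 × 0.14 = 11.9
  Originality 62 × 0.28 = 17.36
  Difficulty 89 × 0.06 = 5.34
Sum = 73.176
73.176 is ≥ 67 and < 86 → Silver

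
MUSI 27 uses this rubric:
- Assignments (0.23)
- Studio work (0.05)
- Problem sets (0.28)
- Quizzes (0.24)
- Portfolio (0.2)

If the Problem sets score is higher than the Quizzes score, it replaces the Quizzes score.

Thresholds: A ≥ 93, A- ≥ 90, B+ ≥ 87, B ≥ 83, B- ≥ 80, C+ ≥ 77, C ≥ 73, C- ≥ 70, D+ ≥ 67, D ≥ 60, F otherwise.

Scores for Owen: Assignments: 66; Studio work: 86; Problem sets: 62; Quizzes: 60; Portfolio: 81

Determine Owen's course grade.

D+

Problem sets (62) > Quizzes (60), so Quizzes counts as 62.
Weighted total:
  Assignments 66 × 0.23 = 15.18
  Studio work 86 × 0.05 = 4.3
  Problem sets 62 × 0.28 = 17.36
  Quizzes 62 × 0.24 = 14.88
  Portfolio 81 × 0.2 = 16.2
Sum = 67.92
67.92 is ≥ 67 and < 70 → D+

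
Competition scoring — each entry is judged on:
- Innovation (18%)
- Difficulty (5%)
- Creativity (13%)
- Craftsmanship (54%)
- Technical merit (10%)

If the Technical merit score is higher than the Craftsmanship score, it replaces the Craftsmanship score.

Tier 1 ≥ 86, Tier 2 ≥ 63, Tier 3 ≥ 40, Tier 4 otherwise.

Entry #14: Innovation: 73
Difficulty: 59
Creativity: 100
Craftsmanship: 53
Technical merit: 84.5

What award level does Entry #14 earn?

Technical merit (84.5) > Craftsmanship (53), so Craftsmanship counts as 84.5.
Weighted total:
  Innovation 73 × 0.18 = 13.14
  Difficulty 59 × 0.05 = 2.95
  Creativity 100 × 0.13 = 13
  Craftsmanship 84.5 × 0.54 = 45.63
  Technical merit 84.5 × 0.1 = 8.45
Sum = 83.17
83.17 is ≥ 63 and < 86 → Tier 2

Tier 2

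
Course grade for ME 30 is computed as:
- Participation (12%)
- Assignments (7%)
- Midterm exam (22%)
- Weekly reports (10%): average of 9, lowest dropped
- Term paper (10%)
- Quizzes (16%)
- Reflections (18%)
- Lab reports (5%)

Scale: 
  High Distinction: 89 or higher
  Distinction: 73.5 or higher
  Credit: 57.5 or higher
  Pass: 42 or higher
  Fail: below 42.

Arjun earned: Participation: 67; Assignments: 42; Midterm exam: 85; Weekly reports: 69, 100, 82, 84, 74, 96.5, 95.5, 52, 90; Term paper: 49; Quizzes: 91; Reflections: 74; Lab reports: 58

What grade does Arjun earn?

Weekly reports: drop 52 → average of remaining 8 = 691/8 = 86.375
Weighted total:
  Participation 67 × 0.12 = 8.04
  Assignments 42 × 0.07 = 2.94
  Midterm exam 85 × 0.22 = 18.7
  Weekly reports 86.375 × 0.1 = 8.6375
  Term paper 49 × 0.1 = 4.9
  Quizzes 91 × 0.16 = 14.56
  Reflections 74 × 0.18 = 13.32
  Lab reports 58 × 0.05 = 2.9
Sum = 73.9975
73.9975 is ≥ 73.5 and < 89 → Distinction

Distinction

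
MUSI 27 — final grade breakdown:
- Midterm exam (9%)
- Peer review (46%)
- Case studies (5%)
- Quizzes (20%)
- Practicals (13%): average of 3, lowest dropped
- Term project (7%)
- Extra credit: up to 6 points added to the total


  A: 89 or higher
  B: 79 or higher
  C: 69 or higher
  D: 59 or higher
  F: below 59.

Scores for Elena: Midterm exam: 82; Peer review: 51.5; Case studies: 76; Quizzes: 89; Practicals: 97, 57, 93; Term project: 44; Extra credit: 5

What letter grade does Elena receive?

Practicals: drop 57 → average of remaining 2 = 190/2 = 95
Weighted total:
  Midterm exam 82 × 0.09 = 7.38
  Peer review 51.5 × 0.46 = 23.69
  Case studies 76 × 0.05 = 3.8
  Quizzes 89 × 0.2 = 17.8
  Practicals 95 × 0.13 = 12.35
  Term project 44 × 0.07 = 3.08
Sum = 68.1
Extra credit: 68.1 + 5 = 73.1
73.1 is ≥ 69 and < 79 → C

C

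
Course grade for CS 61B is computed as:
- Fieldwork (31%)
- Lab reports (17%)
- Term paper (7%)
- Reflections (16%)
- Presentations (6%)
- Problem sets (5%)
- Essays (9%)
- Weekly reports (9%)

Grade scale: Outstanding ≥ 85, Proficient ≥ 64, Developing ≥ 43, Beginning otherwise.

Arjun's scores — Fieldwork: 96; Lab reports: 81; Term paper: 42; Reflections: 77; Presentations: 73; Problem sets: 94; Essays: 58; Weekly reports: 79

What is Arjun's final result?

Weighted total:
  Fieldwork 96 × 0.31 = 29.76
  Lab reports 81 × 0.17 = 13.77
  Term paper 42 × 0.07 = 2.94
  Reflections 77 × 0.16 = 12.32
  Presentations 73 × 0.06 = 4.38
  Problem sets 94 × 0.05 = 4.7
  Essays 58 × 0.09 = 5.22
  Weekly reports 79 × 0.09 = 7.11
Sum = 80.2
80.2 is ≥ 64 and < 85 → Proficient

Proficient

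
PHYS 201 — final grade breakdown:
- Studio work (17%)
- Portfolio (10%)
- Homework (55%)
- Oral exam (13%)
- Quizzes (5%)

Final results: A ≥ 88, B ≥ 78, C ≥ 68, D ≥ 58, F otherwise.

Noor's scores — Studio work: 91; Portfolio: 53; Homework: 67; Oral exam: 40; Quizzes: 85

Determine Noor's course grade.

Weighted total:
  Studio work 91 × 0.17 = 15.47
  Portfolio 53 × 0.1 = 5.3
  Homework 67 × 0.55 = 36.85
  Oral exam 40 × 0.13 = 5.2
  Quizzes 85 × 0.05 = 4.25
Sum = 67.07
67.07 is ≥ 58 and < 68 → D

D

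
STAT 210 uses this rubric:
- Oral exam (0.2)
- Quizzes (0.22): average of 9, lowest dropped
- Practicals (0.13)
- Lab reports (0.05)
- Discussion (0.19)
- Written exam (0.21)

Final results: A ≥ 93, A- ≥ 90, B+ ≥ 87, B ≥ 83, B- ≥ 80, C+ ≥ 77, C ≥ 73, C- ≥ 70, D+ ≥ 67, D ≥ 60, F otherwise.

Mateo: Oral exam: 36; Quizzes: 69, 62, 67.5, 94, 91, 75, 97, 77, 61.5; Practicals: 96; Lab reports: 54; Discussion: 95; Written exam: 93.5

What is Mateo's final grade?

C+

Quizzes: drop 61.5 → average of remaining 8 = 632.5/8 = 79.0625
Weighted total:
  Oral exam 36 × 0.2 = 7.2
  Quizzes 79.0625 × 0.22 = 17.39375
  Practicals 96 × 0.13 = 12.48
  Lab reports 54 × 0.05 = 2.7
  Discussion 95 × 0.19 = 18.05
  Written exam 93.5 × 0.21 = 19.635
Sum = 77.45875
77.45875 is ≥ 77 and < 80 → C+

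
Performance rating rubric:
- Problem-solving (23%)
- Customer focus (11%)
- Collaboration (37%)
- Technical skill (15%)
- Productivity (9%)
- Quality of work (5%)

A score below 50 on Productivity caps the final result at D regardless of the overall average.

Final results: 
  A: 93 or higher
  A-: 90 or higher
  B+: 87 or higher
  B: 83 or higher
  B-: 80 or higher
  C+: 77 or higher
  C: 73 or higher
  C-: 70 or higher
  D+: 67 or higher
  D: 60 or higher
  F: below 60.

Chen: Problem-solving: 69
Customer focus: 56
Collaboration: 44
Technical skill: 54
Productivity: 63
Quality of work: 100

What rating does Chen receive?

Productivity score 63 ≥ 50: minimum met.
Weighted total:
  Problem-solving 69 × 0.23 = 15.87
  Customer focus 56 × 0.11 = 6.16
  Collaboration 44 × 0.37 = 16.28
  Technical skill 54 × 0.15 = 8.1
  Productivity 63 × 0.09 = 5.67
  Quality of work 100 × 0.05 = 5
Sum = 57.08
57.08 < 60 → F

F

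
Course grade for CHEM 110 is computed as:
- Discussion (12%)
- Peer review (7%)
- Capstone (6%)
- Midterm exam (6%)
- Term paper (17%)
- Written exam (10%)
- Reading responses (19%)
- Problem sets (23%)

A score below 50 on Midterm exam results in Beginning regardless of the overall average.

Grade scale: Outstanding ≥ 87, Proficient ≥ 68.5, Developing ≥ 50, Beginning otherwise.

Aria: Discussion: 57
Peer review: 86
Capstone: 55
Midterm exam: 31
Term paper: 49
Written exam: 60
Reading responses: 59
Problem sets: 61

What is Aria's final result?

Midterm exam score 31 < 50: minimum not met.
Weighted total:
  Discussion 57 × 0.12 = 6.84
  Peer review 86 × 0.07 = 6.02
  Capstone 55 × 0.06 = 3.3
  Midterm exam 31 × 0.06 = 1.86
  Term paper 49 × 0.17 = 8.33
  Written exam 60 × 0.1 = 6
  Reading responses 59 × 0.19 = 11.21
  Problem sets 61 × 0.23 = 14.03
Sum = 57.59
Because the Midterm exam minimum was not met, the result is Beginning.

Beginning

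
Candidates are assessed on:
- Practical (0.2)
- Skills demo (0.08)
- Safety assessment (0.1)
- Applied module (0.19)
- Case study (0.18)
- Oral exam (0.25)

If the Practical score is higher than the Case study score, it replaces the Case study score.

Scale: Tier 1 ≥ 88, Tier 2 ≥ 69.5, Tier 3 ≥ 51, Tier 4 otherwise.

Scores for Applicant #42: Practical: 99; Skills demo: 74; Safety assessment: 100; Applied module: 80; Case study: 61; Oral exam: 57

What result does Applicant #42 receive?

Tier 2

Practical (99) > Case study (61), so Case study counts as 99.
Weighted total:
  Practical 99 × 0.2 = 19.8
  Skills demo 74 × 0.08 = 5.92
  Safety assessment 100 × 0.1 = 10
  Applied module 80 × 0.19 = 15.2
  Case study 99 × 0.18 = 17.82
  Oral exam 57 × 0.25 = 14.25
Sum = 82.99
82.99 is ≥ 69.5 and < 88 → Tier 2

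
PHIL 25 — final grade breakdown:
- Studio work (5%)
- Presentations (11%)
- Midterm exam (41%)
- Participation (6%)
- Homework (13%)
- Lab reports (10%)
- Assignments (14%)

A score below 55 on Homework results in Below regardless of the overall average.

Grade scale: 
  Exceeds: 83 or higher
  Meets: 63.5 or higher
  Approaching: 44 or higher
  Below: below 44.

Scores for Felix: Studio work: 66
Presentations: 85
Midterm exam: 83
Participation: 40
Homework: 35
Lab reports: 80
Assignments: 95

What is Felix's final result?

Below

Homework score 35 < 55: minimum not met.
Weighted total:
  Studio work 66 × 0.05 = 3.3
  Presentations 85 × 0.11 = 9.35
  Midterm exam 83 × 0.41 = 34.03
  Participation 40 × 0.06 = 2.4
  Homework 35 × 0.13 = 4.55
  Lab reports 80 × 0.1 = 8
  Assignments 95 × 0.14 = 13.3
Sum = 74.93
Because the Homework minimum was not met, the result is Below.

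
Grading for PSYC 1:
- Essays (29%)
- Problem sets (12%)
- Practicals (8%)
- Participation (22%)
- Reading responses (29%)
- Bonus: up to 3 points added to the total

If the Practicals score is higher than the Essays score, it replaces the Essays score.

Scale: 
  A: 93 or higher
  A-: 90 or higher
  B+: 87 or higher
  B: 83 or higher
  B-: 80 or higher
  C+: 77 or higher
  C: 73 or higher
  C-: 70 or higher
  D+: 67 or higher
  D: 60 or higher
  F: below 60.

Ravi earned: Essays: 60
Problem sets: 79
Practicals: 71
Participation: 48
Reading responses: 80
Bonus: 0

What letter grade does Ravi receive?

Practicals (71) > Essays (60), so Essays counts as 71.
Weighted total:
  Essays 71 × 0.29 = 20.59
  Problem sets 79 × 0.12 = 9.48
  Practicals 71 × 0.08 = 5.68
  Participation 48 × 0.22 = 10.56
  Reading responses 80 × 0.29 = 23.2
Sum = 69.51
Bonus: 69.51 + 0 = 69.51
69.51 is ≥ 67 and < 70 → D+

D+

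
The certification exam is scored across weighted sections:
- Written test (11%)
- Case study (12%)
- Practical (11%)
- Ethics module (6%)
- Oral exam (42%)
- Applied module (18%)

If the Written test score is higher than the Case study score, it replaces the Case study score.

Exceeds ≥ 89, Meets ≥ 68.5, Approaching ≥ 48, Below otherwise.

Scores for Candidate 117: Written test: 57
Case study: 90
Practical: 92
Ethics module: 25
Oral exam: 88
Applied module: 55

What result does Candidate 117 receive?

Meets

Written test (57) ≤ Case study (90), so Case study stays at 90.
Weighted total:
  Written test 57 × 0.11 = 6.27
  Case study 90 × 0.12 = 10.8
  Practical 92 × 0.11 = 10.12
  Ethics module 25 × 0.06 = 1.5
  Oral exam 88 × 0.42 = 36.96
  Applied module 55 × 0.18 = 9.9
Sum = 75.55
75.55 is ≥ 68.5 and < 89 → Meets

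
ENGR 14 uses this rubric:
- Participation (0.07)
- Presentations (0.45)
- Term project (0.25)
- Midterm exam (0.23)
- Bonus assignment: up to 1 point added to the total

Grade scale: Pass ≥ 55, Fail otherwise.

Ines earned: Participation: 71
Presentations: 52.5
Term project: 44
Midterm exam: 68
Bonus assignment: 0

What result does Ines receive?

Weighted total:
  Participation 71 × 0.07 = 4.97
  Presentations 52.5 × 0.45 = 23.625
  Term project 44 × 0.25 = 11
  Midterm exam 68 × 0.23 = 15.64
Sum = 55.235
Bonus assignment: 55.235 + 0 = 55.235
55.235 ≥ 55 → Pass

Pass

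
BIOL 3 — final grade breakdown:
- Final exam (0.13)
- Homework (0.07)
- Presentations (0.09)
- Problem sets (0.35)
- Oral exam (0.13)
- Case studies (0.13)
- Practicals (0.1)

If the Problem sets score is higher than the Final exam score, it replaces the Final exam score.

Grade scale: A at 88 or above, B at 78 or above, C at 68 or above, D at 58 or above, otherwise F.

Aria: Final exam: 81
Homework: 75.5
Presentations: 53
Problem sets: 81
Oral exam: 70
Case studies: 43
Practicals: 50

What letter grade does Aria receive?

Problem sets (81) ≤ Final exam (81), so Final exam stays at 81.
Weighted total:
  Final exam 81 × 0.13 = 10.53
  Homework 75.5 × 0.07 = 5.285
  Presentations 53 × 0.09 = 4.77
  Problem sets 81 × 0.35 = 28.35
  Oral exam 70 × 0.13 = 9.1
  Case studies 43 × 0.13 = 5.59
  Practicals 50 × 0.1 = 5
Sum = 68.625
68.625 is ≥ 68 and < 78 → C

C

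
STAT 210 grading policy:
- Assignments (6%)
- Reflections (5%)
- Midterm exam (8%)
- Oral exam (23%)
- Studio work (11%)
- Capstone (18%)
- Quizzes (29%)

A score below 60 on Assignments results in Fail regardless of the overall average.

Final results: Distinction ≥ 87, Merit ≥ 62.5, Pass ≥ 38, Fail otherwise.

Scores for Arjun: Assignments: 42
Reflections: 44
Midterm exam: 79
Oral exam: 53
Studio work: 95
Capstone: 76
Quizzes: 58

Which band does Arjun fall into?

Assignments score 42 < 60: minimum not met.
Weighted total:
  Assignments 42 × 0.06 = 2.52
  Reflections 44 × 0.05 = 2.2
  Midterm exam 79 × 0.08 = 6.32
  Oral exam 53 × 0.23 = 12.19
  Studio work 95 × 0.11 = 10.45
  Capstone 76 × 0.18 = 13.68
  Quizzes 58 × 0.29 = 16.82
Sum = 64.18
Because the Assignments minimum was not met, the result is Fail.

Fail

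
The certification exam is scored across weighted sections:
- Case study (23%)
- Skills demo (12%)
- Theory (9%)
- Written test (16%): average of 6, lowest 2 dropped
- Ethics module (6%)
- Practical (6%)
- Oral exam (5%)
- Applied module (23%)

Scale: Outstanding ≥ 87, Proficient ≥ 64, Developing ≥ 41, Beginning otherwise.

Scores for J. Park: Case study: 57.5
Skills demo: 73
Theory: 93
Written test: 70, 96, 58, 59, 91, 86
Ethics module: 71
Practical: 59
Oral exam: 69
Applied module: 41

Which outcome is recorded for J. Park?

Written test: drop 58, 59 → average of remaining 4 = 343/4 = 85.75
Weighted total:
  Case study 57.5 × 0.23 = 13.225
  Skills demo 73 × 0.12 = 8.76
  Theory 93 × 0.09 = 8.37
  Written test 85.75 × 0.16 = 13.72
  Ethics module 71 × 0.06 = 4.26
  Practical 59 × 0.06 = 3.54
  Oral exam 69 × 0.05 = 3.45
  Applied module 41 × 0.23 = 9.43
Sum = 64.755
64.755 is ≥ 64 and < 87 → Proficient

Proficient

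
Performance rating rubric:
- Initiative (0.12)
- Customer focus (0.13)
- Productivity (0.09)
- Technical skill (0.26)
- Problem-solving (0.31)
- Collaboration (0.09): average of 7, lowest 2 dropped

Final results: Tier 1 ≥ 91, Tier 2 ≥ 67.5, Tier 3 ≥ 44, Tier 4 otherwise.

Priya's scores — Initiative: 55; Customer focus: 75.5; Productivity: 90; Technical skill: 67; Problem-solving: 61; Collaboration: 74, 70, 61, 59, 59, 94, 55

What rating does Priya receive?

Tier 3

Collaboration: drop 55, 59 → average of remaining 5 = 358/5 = 71.6
Weighted total:
  Initiative 55 × 0.12 = 6.6
  Customer focus 75.5 × 0.13 = 9.815
  Productivity 90 × 0.09 = 8.1
  Technical skill 67 × 0.26 = 17.42
  Problem-solving 61 × 0.31 = 18.91
  Collaboration 71.6 × 0.09 = 6.444
Sum = 67.289
67.289 is ≥ 44 and < 67.5 → Tier 3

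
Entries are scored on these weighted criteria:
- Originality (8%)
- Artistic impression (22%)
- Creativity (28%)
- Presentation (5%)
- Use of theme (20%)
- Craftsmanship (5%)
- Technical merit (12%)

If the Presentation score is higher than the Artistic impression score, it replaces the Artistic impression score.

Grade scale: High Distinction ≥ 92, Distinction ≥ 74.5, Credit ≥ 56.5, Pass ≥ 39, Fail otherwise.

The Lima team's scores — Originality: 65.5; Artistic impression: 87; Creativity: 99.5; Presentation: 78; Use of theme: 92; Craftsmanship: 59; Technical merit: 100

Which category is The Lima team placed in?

Distinction

Presentation (78) ≤ Artistic impression (87), so Artistic impression stays at 87.
Weighted total:
  Originality 65.5 × 0.08 = 5.24
  Artistic impression 87 × 0.22 = 19.14
  Creativity 99.5 × 0.28 = 27.86
  Presentation 78 × 0.05 = 3.9
  Use of theme 92 × 0.2 = 18.4
  Craftsmanship 59 × 0.05 = 2.95
  Technical merit 100 × 0.12 = 12
Sum = 89.49
89.49 is ≥ 74.5 and < 92 → Distinction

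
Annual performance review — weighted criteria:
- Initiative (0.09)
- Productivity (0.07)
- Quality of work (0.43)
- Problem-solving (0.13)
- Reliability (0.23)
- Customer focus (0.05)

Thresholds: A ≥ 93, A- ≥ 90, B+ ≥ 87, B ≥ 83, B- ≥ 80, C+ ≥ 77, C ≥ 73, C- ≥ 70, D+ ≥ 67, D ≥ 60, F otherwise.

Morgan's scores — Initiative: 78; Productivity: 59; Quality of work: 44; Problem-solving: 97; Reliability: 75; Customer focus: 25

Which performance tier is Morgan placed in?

Weighted total:
  Initiative 78 × 0.09 = 7.02
  Productivity 59 × 0.07 = 4.13
  Quality of work 44 × 0.43 = 18.92
  Problem-solving 97 × 0.13 = 12.61
  Reliability 75 × 0.23 = 17.25
  Customer focus 25 × 0.05 = 1.25
Sum = 61.18
61.18 is ≥ 60 and < 67 → D

D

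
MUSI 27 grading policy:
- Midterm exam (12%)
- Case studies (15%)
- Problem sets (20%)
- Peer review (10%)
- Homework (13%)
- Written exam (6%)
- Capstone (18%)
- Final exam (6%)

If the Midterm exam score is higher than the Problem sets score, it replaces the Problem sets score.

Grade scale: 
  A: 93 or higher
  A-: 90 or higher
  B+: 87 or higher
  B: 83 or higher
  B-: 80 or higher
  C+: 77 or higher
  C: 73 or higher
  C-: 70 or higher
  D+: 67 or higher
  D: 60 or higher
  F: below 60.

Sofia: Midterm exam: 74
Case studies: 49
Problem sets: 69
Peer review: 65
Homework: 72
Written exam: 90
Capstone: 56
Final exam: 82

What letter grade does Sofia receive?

Midterm exam (74) > Problem sets (69), so Problem sets counts as 74.
Weighted total:
  Midterm exam 74 × 0.12 = 8.88
  Case studies 49 × 0.15 = 7.35
  Problem sets 74 × 0.2 = 14.8
  Peer review 65 × 0.1 = 6.5
  Homework 72 × 0.13 = 9.36
  Written exam 90 × 0.06 = 5.4
  Capstone 56 × 0.18 = 10.08
  Final exam 82 × 0.06 = 4.92
Sum = 67.29
67.29 is ≥ 67 and < 70 → D+

D+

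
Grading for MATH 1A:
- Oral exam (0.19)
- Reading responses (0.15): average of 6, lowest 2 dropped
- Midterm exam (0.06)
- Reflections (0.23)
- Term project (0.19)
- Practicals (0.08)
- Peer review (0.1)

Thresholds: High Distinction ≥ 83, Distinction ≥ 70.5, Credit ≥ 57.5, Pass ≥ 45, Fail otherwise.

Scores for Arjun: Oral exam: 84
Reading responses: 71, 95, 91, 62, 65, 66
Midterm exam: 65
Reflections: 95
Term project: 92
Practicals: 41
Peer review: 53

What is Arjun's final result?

Distinction

Reading responses: drop 62, 65 → average of remaining 4 = 323/4 = 80.75
Weighted total:
  Oral exam 84 × 0.19 = 15.96
  Reading responses 80.75 × 0.15 = 12.1125
  Midterm exam 65 × 0.06 = 3.9
  Reflections 95 × 0.23 = 21.85
  Term project 92 × 0.19 = 17.48
  Practicals 41 × 0.08 = 3.28
  Peer review 53 × 0.1 = 5.3
Sum = 79.8825
79.8825 is ≥ 70.5 and < 83 → Distinction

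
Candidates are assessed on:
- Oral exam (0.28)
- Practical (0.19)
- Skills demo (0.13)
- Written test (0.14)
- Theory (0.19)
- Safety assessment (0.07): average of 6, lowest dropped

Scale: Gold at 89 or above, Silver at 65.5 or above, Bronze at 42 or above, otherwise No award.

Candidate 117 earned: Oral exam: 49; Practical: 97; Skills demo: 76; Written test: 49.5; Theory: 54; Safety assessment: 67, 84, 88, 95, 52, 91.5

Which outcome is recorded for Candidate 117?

Safety assessment: drop 52 → average of remaining 5 = 425.5/5 = 85.1
Weighted total:
  Oral exam 49 × 0.28 = 13.72
  Practical 97 × 0.19 = 18.43
  Skills demo 76 × 0.13 = 9.88
  Written test 49.5 × 0.14 = 6.93
  Theory 54 × 0.19 = 10.26
  Safety assessment 85.1 × 0.07 = 5.957
Sum = 65.177
65.177 is ≥ 42 and < 65.5 → Bronze

Bronze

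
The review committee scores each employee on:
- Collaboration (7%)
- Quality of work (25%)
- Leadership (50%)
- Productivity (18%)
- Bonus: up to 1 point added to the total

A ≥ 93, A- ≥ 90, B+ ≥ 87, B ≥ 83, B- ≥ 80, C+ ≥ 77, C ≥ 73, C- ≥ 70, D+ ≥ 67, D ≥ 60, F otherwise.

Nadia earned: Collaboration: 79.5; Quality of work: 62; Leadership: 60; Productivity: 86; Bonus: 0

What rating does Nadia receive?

Weighted total:
  Collaboration 79.5 × 0.07 = 5.565
  Quality of work 62 × 0.25 = 15.5
  Leadership 60 × 0.5 = 30
  Productivity 86 × 0.18 = 15.48
Sum = 66.545
Bonus: 66.545 + 0 = 66.545
66.545 is ≥ 60 and < 67 → D

D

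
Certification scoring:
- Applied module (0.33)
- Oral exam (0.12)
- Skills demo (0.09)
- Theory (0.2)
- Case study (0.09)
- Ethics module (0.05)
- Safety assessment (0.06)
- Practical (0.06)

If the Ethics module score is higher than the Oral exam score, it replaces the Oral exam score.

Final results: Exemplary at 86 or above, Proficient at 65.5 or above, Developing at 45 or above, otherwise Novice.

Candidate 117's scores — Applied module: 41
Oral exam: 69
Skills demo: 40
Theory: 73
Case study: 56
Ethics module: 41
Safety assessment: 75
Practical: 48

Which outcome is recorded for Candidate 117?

Developing

Ethics module (41) ≤ Oral exam (69), so Oral exam stays at 69.
Weighted total:
  Applied module 41 × 0.33 = 13.53
  Oral exam 69 × 0.12 = 8.28
  Skills demo 40 × 0.09 = 3.6
  Theory 73 × 0.2 = 14.6
  Case study 56 × 0.09 = 5.04
  Ethics module 41 × 0.05 = 2.05
  Safety assessment 75 × 0.06 = 4.5
  Practical 48 × 0.06 = 2.88
Sum = 54.48
54.48 is ≥ 45 and < 65.5 → Developing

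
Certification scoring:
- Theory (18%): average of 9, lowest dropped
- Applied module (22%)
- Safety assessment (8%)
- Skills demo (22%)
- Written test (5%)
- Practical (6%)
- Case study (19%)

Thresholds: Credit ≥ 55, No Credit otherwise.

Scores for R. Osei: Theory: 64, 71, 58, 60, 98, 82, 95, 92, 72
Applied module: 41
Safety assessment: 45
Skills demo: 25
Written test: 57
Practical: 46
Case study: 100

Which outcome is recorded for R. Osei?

Theory: drop 58 → average of remaining 8 = 634/8 = 79.25
Weighted total:
  Theory 79.25 × 0.18 = 14.265
  Applied module 41 × 0.22 = 9.02
  Safety assessment 45 × 0.08 = 3.6
  Skills demo 25 × 0.22 = 5.5
  Written test 57 × 0.05 = 2.85
  Practical 46 × 0.06 = 2.76
  Case study 100 × 0.19 = 19
Sum = 56.995
56.995 ≥ 55 → Credit

Credit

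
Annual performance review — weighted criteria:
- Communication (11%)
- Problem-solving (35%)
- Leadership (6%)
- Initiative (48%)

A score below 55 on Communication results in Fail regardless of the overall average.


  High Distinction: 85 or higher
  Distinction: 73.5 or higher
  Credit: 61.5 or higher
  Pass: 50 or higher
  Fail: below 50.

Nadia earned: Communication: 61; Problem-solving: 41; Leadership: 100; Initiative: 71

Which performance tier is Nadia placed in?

Communication score 61 ≥ 55: minimum met.
Weighted total:
  Communication 61 × 0.11 = 6.71
  Problem-solving 41 × 0.35 = 14.35
  Leadership 100 × 0.06 = 6
  Initiative 71 × 0.48 = 34.08
Sum = 61.14
61.14 is ≥ 50 and < 61.5 → Pass

Pass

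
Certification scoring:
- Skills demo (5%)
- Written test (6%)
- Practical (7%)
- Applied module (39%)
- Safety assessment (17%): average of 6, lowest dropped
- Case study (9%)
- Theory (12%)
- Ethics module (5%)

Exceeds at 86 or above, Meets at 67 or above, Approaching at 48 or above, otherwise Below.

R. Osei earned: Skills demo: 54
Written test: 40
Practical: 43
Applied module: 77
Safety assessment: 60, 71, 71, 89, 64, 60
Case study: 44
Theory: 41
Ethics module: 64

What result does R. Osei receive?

Approaching

Safety assessment: drop 60 → average of remaining 5 = 355/5 = 71
Weighted total:
  Skills demo 54 × 0.05 = 2.7
  Written test 40 × 0.06 = 2.4
  Practical 43 × 0.07 = 3.01
  Applied module 77 × 0.39 = 30.03
  Safety assessment 71 × 0.17 = 12.07
  Case study 44 × 0.09 = 3.96
  Theory 41 × 0.12 = 4.92
  Ethics module 64 × 0.05 = 3.2
Sum = 62.29
62.29 is ≥ 48 and < 67 → Approaching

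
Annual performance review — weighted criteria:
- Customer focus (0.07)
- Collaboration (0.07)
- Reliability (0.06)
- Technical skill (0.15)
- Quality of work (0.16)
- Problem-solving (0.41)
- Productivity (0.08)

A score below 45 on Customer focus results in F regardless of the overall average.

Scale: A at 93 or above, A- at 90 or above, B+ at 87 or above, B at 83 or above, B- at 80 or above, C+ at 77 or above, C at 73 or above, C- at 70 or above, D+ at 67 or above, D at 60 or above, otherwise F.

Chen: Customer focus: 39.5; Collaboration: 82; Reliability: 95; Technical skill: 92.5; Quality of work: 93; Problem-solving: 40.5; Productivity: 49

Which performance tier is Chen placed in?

F

Customer focus score 39.5 < 45: minimum not met.
Weighted total:
  Customer focus 39.5 × 0.07 = 2.765
  Collaboration 82 × 0.07 = 5.74
  Reliability 95 × 0.06 = 5.7
  Technical skill 92.5 × 0.15 = 13.875
  Quality of work 93 × 0.16 = 14.88
  Problem-solving 40.5 × 0.41 = 16.605
  Productivity 49 × 0.08 = 3.92
Sum = 63.485
Because the Customer focus minimum was not met, the result is F.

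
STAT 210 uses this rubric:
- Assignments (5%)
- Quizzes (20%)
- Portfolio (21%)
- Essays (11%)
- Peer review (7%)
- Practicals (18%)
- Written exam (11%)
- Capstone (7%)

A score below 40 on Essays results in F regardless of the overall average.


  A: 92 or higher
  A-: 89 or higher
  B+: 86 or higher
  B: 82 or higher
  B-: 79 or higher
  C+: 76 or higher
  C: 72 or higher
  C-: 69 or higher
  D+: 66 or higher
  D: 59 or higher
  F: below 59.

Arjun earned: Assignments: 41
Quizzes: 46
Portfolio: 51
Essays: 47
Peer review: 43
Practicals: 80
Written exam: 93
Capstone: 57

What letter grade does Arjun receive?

F

Essays score 47 ≥ 40: minimum met.
Weighted total:
  Assignments 41 × 0.05 = 2.05
  Quizzes 46 × 0.2 = 9.2
  Portfolio 51 × 0.21 = 10.71
  Essays 47 × 0.11 = 5.17
  Peer review 43 × 0.07 = 3.01
  Practicals 80 × 0.18 = 14.4
  Written exam 93 × 0.11 = 10.23
  Capstone 57 × 0.07 = 3.99
Sum = 58.76
58.76 < 59 → F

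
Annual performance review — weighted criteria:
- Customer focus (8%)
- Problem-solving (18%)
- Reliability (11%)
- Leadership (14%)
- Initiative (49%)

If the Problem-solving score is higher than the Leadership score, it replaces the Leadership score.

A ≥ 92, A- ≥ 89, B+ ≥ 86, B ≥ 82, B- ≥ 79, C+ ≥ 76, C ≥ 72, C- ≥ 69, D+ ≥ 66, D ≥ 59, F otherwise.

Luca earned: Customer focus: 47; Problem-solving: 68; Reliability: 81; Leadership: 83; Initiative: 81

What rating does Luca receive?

C+

Problem-solving (68) ≤ Leadership (83), so Leadership stays at 83.
Weighted total:
  Customer focus 47 × 0.08 = 3.76
  Problem-solving 68 × 0.18 = 12.24
  Reliability 81 × 0.11 = 8.91
  Leadership 83 × 0.14 = 11.62
  Initiative 81 × 0.49 = 39.69
Sum = 76.22
76.22 is ≥ 76 and < 79 → C+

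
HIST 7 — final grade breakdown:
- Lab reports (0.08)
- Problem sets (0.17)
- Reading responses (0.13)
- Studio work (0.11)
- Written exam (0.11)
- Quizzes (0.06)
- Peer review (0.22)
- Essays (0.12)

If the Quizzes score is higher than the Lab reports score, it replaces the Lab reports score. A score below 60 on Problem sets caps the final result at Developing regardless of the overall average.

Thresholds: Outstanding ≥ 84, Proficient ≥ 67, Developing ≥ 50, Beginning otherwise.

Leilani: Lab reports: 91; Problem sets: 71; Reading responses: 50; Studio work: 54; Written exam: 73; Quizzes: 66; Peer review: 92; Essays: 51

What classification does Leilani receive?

Quizzes (66) ≤ Lab reports (91), so Lab reports stays at 91.
Problem sets score 71 ≥ 60: minimum met.
Weighted total:
  Lab reports 91 × 0.08 = 7.28
  Problem sets 71 × 0.17 = 12.07
  Reading responses 50 × 0.13 = 6.5
  Studio work 54 × 0.11 = 5.94
  Written exam 73 × 0.11 = 8.03
  Quizzes 66 × 0.06 = 3.96
  Peer review 92 × 0.22 = 20.24
  Essays 51 × 0.12 = 6.12
Sum = 70.14
70.14 is ≥ 67 and < 84 → Proficient

Proficient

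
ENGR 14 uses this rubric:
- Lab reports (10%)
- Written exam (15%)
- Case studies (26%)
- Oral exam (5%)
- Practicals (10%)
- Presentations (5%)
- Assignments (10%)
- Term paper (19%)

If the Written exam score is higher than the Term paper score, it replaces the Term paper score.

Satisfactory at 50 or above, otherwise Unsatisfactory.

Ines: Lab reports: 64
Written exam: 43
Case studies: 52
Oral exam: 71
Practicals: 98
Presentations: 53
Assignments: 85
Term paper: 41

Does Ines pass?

Written exam (43) > Term paper (41), so Term paper counts as 43.
Weighted total:
  Lab reports 64 × 0.1 = 6.4
  Written exam 43 × 0.15 = 6.45
  Case studies 52 × 0.26 = 13.52
  Oral exam 71 × 0.05 = 3.55
  Practicals 98 × 0.1 = 9.8
  Presentations 53 × 0.05 = 2.65
  Assignments 85 × 0.1 = 8.5
  Term paper 43 × 0.19 = 8.17
Sum = 59.04
59.04 ≥ 50 → Satisfactory

Satisfactory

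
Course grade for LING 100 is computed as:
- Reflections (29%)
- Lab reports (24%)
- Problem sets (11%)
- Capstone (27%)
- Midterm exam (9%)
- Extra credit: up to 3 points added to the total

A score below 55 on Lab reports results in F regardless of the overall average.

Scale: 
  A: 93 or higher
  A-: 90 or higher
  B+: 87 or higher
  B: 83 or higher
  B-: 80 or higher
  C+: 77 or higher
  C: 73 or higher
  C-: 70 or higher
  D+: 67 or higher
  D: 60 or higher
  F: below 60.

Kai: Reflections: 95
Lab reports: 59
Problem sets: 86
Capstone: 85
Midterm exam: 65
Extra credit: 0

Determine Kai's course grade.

Lab reports score 59 ≥ 55: minimum met.
Weighted total:
  Reflections 95 × 0.29 = 27.55
  Lab reports 59 × 0.24 = 14.16
  Problem sets 86 × 0.11 = 9.46
  Capstone 85 × 0.27 = 22.95
  Midterm exam 65 × 0.09 = 5.85
Sum = 79.97
Extra credit: 79.97 + 0 = 79.97
79.97 is ≥ 77 and < 80 → C+

C+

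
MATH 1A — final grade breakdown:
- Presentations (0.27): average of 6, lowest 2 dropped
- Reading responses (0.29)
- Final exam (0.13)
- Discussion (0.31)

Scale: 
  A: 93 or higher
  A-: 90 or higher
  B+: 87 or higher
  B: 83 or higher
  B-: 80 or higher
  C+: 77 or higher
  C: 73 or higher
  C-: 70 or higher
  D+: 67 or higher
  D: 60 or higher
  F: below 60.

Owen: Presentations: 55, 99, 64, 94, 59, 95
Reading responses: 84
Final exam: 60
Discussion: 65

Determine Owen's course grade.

C

Presentations: drop 55, 59 → average of remaining 4 = 352/4 = 88
Weighted total:
  Presentations 88 × 0.27 = 23.76
  Reading responses 84 × 0.29 = 24.36
  Final exam 60 × 0.13 = 7.8
  Discussion 65 × 0.31 = 20.15
Sum = 76.07
76.07 is ≥ 73 and < 77 → C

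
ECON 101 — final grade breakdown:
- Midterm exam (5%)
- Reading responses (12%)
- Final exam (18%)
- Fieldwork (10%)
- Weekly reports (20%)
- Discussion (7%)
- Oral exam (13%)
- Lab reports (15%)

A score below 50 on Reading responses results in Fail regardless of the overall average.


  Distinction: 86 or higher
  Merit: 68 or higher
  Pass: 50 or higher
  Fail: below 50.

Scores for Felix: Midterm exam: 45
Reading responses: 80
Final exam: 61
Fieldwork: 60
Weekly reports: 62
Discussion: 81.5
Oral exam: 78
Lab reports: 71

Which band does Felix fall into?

Reading responses score 80 ≥ 50: minimum met.
Weighted total:
  Midterm exam 45 × 0.05 = 2.25
  Reading responses 80 × 0.12 = 9.6
  Final exam 61 × 0.18 = 10.98
  Fieldwork 60 × 0.1 = 6
  Weekly reports 62 × 0.2 = 12.4
  Discussion 81.5 × 0.07 = 5.705
  Oral exam 78 × 0.13 = 10.14
  Lab reports 71 × 0.15 = 10.65
Sum = 67.725
67.725 is ≥ 50 and < 68 → Pass

Pass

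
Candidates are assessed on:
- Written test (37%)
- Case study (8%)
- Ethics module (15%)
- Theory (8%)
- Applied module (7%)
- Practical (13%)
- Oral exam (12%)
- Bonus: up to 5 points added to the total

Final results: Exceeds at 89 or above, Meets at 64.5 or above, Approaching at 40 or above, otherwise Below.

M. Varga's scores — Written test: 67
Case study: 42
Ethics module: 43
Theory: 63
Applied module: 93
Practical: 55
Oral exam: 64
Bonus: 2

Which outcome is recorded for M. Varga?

Approaching

Weighted total:
  Written test 67 × 0.37 = 24.79
  Case study 42 × 0.08 = 3.36
  Ethics module 43 × 0.15 = 6.45
  Theory 63 × 0.08 = 5.04
  Applied module 93 × 0.07 = 6.51
  Practical 55 × 0.13 = 7.15
  Oral exam 64 × 0.12 = 7.68
Sum = 60.98
Bonus: 60.98 + 2 = 62.98
62.98 is ≥ 40 and < 64.5 → Approaching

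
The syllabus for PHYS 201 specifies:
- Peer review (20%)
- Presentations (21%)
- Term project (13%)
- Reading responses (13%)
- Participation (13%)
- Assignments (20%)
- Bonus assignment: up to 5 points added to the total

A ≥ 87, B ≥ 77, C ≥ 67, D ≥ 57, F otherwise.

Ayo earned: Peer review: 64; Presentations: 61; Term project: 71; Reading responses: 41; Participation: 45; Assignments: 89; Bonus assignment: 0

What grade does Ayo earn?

Weighted total:
  Peer review 64 × 0.2 = 12.8
  Presentations 61 × 0.21 = 12.81
  Term project 71 × 0.13 = 9.23
  Reading responses 41 × 0.13 = 5.33
  Participation 45 × 0.13 = 5.85
  Assignments 89 × 0.2 = 17.8
Sum = 63.82
Bonus assignment: 63.82 + 0 = 63.82
63.82 is ≥ 57 and < 67 → D

D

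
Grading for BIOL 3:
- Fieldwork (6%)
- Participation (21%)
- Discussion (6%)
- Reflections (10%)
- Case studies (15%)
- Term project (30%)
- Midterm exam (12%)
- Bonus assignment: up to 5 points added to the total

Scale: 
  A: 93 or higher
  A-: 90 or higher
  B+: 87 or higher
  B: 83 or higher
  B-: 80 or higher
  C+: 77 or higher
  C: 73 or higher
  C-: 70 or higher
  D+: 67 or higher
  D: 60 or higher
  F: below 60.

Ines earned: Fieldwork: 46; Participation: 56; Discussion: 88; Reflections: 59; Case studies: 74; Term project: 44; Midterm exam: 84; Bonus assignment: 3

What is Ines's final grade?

Weighted total:
  Fieldwork 46 × 0.06 = 2.76
  Participation 56 × 0.21 = 11.76
  Discussion 88 × 0.06 = 5.28
  Reflections 59 × 0.1 = 5.9
  Case studies 74 × 0.15 = 11.1
  Term project 44 × 0.3 = 13.2
  Midterm exam 84 × 0.12 = 10.08
Sum = 60.08
Bonus assignment: 60.08 + 3 = 63.08
63.08 is ≥ 60 and < 67 → D

D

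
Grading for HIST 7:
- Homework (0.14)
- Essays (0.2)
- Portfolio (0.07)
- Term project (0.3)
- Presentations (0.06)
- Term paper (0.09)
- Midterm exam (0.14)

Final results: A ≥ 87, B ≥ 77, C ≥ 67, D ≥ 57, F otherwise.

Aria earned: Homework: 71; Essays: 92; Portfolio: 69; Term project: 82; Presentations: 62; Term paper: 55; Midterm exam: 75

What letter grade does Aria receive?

Weighted total:
  Homework 71 × 0.14 = 9.94
  Essays 92 × 0.2 = 18.4
  Portfolio 69 × 0.07 = 4.83
  Term project 82 × 0.3 = 24.6
  Presentations 62 × 0.06 = 3.72
  Term paper 55 × 0.09 = 4.95
  Midterm exam 75 × 0.14 = 10.5
Sum = 76.94
76.94 is ≥ 67 and < 77 → C

C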